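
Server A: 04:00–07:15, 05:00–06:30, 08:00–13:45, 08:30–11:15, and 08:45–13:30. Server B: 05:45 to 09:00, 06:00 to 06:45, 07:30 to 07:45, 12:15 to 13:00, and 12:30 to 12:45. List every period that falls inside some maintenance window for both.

05:45–07:15, 08:00–09:00, 12:15–13:00

A, merged: 04:00–07:15, 08:00–13:45.
B, merged: 05:45–09:00, 12:15–13:00.
04:00–07:15 overlaps B on 05:45–07:15.
08:00–13:45 overlaps B on 08:00–09:00, 12:15–13:00.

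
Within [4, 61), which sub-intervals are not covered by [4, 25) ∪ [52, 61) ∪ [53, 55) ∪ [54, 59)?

[25, 52)

After merging, the occupied span is [4, 25), [52, 61).
Complement within [4, 61): [25, 52).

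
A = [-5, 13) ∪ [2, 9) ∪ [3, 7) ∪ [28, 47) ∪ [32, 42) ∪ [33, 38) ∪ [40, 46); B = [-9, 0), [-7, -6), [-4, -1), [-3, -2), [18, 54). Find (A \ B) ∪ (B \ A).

A, merged: [-5, 13), [28, 47).
B, merged: [-9, 0), [18, 54).
A but not B: [0, 13).
B but not A: [-9, -5), [18, 28), [47, 54).
Combining gives A △ B.

[-9, -5) ∪ [0, 13) ∪ [18, 28) ∪ [47, 54)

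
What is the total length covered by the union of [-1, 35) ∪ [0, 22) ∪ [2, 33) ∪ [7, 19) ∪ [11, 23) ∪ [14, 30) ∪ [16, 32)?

36

Merged: [-1, 35).
Length: 36.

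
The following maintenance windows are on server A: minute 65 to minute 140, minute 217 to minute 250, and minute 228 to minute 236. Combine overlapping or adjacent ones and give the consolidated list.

minute 65 to minute 140, minute 217 to minute 250

minute 217 to minute 250 is disjoint → start new block.
minute 228 to minute 236 overlaps/touches minute 217 to minute 250 → extend to minute 217 to minute 250.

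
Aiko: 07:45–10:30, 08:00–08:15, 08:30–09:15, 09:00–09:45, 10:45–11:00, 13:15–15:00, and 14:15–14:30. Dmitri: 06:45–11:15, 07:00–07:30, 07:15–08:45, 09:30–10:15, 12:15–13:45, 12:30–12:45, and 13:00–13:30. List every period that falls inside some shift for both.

Merge the first list: 07:45–10:30, 10:45–11:00, 13:15–15:00.
Merge the second list: 06:45–11:15, 12:15–13:45.
07:45–10:30 meets the second set on 07:45–10:30.
10:45–11:00 meets the second set on 10:45–11:00.
13:15–15:00 meets the second set on 13:15–13:45.

07:45–10:30, 10:45–11:00, 13:15–13:45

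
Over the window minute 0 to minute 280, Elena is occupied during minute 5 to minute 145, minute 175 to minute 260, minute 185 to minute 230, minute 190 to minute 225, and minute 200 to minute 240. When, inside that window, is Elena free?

minute 0 to minute 5, minute 145 to minute 175, minute 260 to minute 280

The merged coverage is minute 5 to minute 145, minute 175 to minute 260.
Uncovered inside minute 0 to minute 280: minute 0 to minute 5, minute 145 to minute 175, minute 260 to minute 280.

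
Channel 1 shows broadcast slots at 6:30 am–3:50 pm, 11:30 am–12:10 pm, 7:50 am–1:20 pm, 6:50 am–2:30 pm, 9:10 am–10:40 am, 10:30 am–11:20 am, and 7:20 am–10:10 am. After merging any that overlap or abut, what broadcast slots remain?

Sort by start: 6:30 am–3:50 pm, 6:50 am–2:30 pm, 7:20 am–10:10 am, 7:50 am–1:20 pm, 9:10 am–10:40 am, 10:30 am–11:20 am, 11:30 am–12:10 pm.
6:50 am–2:30 pm overlaps/touches 6:30 am–3:50 pm → extend to 6:30 am–3:50 pm.
7:20 am–10:10 am overlaps/touches 6:30 am–3:50 pm → extend to 6:30 am–3:50 pm.
7:50 am–1:20 pm overlaps/touches 6:30 am–3:50 pm → extend to 6:30 am–3:50 pm.
9:10 am–10:40 am overlaps/touches 6:30 am–3:50 pm → extend to 6:30 am–3:50 pm.
10:30 am–11:20 am overlaps/touches 6:30 am–3:50 pm → extend to 6:30 am–3:50 pm.
11:30 am–12:10 pm overlaps/touches 6:30 am–3:50 pm → extend to 6:30 am–3:50 pm.

6:30 am–3:50 pm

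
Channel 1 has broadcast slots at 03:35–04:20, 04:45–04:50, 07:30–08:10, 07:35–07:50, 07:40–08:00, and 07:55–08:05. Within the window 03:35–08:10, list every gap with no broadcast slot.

After merging, the occupied span is 03:35–04:20, 04:45–04:50, 07:30–08:10.
Gaps within 03:35–08:10: 04:20–04:45, 04:50–07:30.

04:20–04:45, 04:50–07:30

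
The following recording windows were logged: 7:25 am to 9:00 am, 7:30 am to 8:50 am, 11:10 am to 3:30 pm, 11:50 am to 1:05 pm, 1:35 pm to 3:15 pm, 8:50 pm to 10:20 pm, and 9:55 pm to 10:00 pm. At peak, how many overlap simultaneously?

2

Sweep endpoints in order; track running count of active intervals.
Peak of 2 reached at 7:30 am.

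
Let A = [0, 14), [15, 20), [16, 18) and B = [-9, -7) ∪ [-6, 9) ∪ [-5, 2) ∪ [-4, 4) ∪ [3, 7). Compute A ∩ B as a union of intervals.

[0, 9)

A, merged: [0, 14), [15, 20).
B, merged: [-9, -7), [-6, 9).
[0, 14) ∩ B → [0, 9).
[15, 20) meets no B interval.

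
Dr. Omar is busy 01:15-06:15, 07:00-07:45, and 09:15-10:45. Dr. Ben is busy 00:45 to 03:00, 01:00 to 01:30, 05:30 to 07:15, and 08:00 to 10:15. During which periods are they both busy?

01:15-03:00, 05:30-06:15, 07:00-07:15, 09:15-10:15

B, merged: 00:45-03:00, 05:30-07:15, 08:00-10:15.
01:15-06:15 meets the second set on 01:15-03:00, 05:30-06:15.
07:00-07:45 meets the second set on 07:00-07:15.
09:15-10:45 meets the second set on 09:15-10:15.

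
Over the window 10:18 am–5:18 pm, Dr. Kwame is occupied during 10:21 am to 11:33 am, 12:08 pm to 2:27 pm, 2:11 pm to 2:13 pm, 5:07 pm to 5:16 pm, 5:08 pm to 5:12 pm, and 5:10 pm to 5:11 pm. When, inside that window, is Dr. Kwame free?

10:18 am–10:21 am, 11:33 am–12:08 pm, 2:27 pm–5:07 pm, 5:16 pm–5:18 pm

After merging, the occupied span is 10:21 am–11:33 am, 12:08 pm–2:27 pm, 5:07 pm–5:16 pm.
Uncovered inside 10:18 am–5:18 pm: 10:18 am–10:21 am, 11:33 am–12:08 pm, 2:27 pm–5:07 pm, 5:16 pm–5:18 pm.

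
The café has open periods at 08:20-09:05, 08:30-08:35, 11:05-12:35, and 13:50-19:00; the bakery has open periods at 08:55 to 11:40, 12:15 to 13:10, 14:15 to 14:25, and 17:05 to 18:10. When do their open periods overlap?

08:55-09:05, 11:05-11:40, 12:15-12:35, 14:15-14:25, 17:05-18:10

First set merges to 08:20-09:05, 11:05-12:35, 13:50-19:00.
08:20-09:05 meets the second set on 08:55-09:05.
11:05-12:35 meets the second set on 11:05-11:40, 12:15-12:35.
13:50-19:00 meets the second set on 14:15-14:25, 17:05-18:10.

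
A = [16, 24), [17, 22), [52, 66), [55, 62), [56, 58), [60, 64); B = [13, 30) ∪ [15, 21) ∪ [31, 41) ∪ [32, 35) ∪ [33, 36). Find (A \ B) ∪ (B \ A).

[13, 16) ∪ [24, 30) ∪ [31, 41) ∪ [52, 66)

Merge the first list: [16, 24), [52, 66).
Merge the second list: [13, 30), [31, 41).
Only in the first: [52, 66).
Only in the second: [13, 16), [24, 30), [31, 41).
Together these are the periods covered by exactly one.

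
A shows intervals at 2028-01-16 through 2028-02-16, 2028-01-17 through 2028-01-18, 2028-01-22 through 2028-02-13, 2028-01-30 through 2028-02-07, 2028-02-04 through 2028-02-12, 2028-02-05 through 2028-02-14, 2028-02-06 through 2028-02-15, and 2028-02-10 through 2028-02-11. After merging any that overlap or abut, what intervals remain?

2028-01-16 through 2028-02-16

2028-01-17 through 2028-01-18 overlaps/touches 2028-01-16 through 2028-02-16 → extend to 2028-01-16 through 2028-02-16.
2028-01-22 through 2028-02-13 overlaps/touches 2028-01-16 through 2028-02-16 → extend to 2028-01-16 through 2028-02-16.
2028-01-30 through 2028-02-07 overlaps/touches 2028-01-16 through 2028-02-16 → extend to 2028-01-16 through 2028-02-16.
2028-02-04 through 2028-02-12 overlaps/touches 2028-01-16 through 2028-02-16 → extend to 2028-01-16 through 2028-02-16.
2028-02-05 through 2028-02-14 overlaps/touches 2028-01-16 through 2028-02-16 → extend to 2028-01-16 through 2028-02-16.
2028-02-06 through 2028-02-15 overlaps/touches 2028-01-16 through 2028-02-16 → extend to 2028-01-16 through 2028-02-16.
2028-02-10 through 2028-02-11 overlaps/touches 2028-01-16 through 2028-02-16 → extend to 2028-01-16 through 2028-02-16.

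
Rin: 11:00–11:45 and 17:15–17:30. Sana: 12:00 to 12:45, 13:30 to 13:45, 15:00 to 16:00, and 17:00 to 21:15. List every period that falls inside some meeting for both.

17:15-17:30

11:00-11:45: no overlap with the second set.
17:15-17:30 meets the second set on 17:15-17:30.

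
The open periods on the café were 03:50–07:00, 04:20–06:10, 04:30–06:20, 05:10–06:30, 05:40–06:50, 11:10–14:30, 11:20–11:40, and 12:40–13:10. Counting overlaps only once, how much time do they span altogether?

6 h 30 min

Merged: 03:50–07:00, 11:10–14:30.
Lengths: 3 h 10 min + 3 h 20 min = 6 h 30 min.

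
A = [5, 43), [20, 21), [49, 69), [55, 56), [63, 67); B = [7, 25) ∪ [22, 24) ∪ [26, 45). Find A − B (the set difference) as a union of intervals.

Merge the first list: [5, 43), [49, 69).
Merge the second list: [7, 25), [26, 45).
[5, 43) \ B = [5, 7), [25, 26).
[49, 69): nothing removed.

[5, 7) ∪ [25, 26) ∪ [49, 69)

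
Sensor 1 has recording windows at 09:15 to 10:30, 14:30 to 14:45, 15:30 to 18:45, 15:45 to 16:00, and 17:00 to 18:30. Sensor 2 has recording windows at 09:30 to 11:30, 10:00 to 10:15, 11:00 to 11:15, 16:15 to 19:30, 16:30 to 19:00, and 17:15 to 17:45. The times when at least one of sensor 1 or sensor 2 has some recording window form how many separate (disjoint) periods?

First set merges to 09:15-10:30, 14:30-14:45, 15:30-18:45.
Second set merges to 09:30-11:30, 16:15-19:30.
A ∪ B = 09:15-11:30, 14:30-14:45, 15:30-19:30.
That is 3 disjoint pieces.

3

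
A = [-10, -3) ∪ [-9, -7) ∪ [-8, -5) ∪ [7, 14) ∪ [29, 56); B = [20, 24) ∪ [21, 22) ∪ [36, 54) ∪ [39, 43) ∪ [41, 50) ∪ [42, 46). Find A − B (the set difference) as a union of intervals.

A, merged: [-10, -3), [7, 14), [29, 56).
B, merged: [20, 24), [36, 54).
[-10, -3) is untouched.
[7, 14) is untouched.
[29, 56) with B removed leaves [29, 36), [54, 56).

[-10, -3) ∪ [7, 14) ∪ [29, 36) ∪ [54, 56)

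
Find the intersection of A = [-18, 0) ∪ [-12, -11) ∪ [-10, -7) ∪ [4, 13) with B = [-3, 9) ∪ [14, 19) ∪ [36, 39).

[-3, 0) ∪ [4, 9)

Merge the first list: [-18, 0), [4, 13).
[-18, 0) ∩ B → [-3, 0).
[4, 13) ∩ B → [4, 9).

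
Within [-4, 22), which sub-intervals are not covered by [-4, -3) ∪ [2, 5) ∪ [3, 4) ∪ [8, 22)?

The merged coverage is [-4, -3), [2, 5), [8, 22).
Gaps within [-4, 22): [-3, 2), [5, 8).

[-3, 2) ∪ [5, 8)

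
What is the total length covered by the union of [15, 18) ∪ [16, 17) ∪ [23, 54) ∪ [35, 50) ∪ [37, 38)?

Merged: [15, 18), [23, 54).
Lengths: 3 + 31 = 34.

34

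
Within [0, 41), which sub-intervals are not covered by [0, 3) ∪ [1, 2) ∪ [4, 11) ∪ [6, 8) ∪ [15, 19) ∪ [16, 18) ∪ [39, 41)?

Covered (merged): [0, 3), [4, 11), [15, 19), [39, 41).
Uncovered inside [0, 41): [3, 4), [11, 15), [19, 39).

[3, 4) ∪ [11, 15) ∪ [19, 39)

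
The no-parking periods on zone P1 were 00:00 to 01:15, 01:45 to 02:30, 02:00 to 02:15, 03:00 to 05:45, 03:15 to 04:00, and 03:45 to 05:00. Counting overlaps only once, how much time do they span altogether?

Merged: 00:00-01:15, 01:45-02:30, 03:00-05:45.
Lengths: 1 h 15 min + 45 min + 2 h 45 min = 4 h 45 min.

4 h 45 min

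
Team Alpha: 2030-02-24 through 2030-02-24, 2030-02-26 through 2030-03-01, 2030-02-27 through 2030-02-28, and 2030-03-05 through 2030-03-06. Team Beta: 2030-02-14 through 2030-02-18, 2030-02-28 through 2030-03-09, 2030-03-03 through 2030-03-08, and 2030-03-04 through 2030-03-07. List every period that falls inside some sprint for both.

A, merged: 2030-02-24 through 2030-02-24, 2030-02-26 through 2030-03-01, 2030-03-05 through 2030-03-06.
B, merged: 2030-02-14 through 2030-02-18, 2030-02-28 through 2030-03-09.
2030-02-24 through 2030-02-24: no overlap with the second set.
2030-02-26 through 2030-03-01 meets the second set on 2030-02-28 through 2030-03-01.
2030-03-05 through 2030-03-06 meets the second set on 2030-03-05 through 2030-03-06.

2030-02-28 through 2030-03-01, 2030-03-05 through 2030-03-06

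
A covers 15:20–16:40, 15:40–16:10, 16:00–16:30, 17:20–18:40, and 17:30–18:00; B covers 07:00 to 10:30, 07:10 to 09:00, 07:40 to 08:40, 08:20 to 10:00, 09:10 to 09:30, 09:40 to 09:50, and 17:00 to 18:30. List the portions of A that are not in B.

15:20–16:40, 18:30–18:40

First set merges to 15:20–16:40, 17:20–18:40.
Second set merges to 07:00–10:30, 17:00–18:30.
15:20–16:40: nothing removed.
17:20–18:40 \ B = 18:30–18:40.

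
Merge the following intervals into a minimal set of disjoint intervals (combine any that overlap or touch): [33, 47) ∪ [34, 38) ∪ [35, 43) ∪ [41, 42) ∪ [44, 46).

[33, 47)

[34, 38) overlaps/touches [33, 47) → extend to [33, 47).
[35, 43) overlaps/touches [33, 47) → extend to [33, 47).
[41, 42) overlaps/touches [33, 47) → extend to [33, 47).
[44, 46) overlaps/touches [33, 47) → extend to [33, 47).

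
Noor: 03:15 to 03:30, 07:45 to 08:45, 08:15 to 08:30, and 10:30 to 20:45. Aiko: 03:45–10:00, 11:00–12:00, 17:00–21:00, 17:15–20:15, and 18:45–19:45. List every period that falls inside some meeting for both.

Merge the first list: 03:15-03:30, 07:45-08:45, 10:30-20:45.
Merge the second list: 03:45-10:00, 11:00-12:00, 17:00-21:00.
03:15-03:30 falls entirely outside B.
07:45-08:45 overlaps B on 07:45-08:45.
10:30-20:45 overlaps B on 11:00-12:00, 17:00-20:45.

07:45-08:45, 11:00-12:00, 17:00-20:45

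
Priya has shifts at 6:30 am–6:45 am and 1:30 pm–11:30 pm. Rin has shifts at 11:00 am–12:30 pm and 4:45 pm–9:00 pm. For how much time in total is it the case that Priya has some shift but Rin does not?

A \ B = 6:30 am–6:45 am, 1:30 pm–4:45 pm, 9:00 pm–11:30 pm.
Total: 15 min + 3 h 15 min + 2 h 30 min = 6 h.

6 h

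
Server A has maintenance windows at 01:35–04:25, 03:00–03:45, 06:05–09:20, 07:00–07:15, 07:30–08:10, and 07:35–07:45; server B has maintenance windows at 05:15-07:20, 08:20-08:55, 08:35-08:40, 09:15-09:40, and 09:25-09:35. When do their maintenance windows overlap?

06:05-07:20, 08:20-08:55, 09:15-09:20

Merge the first list: 01:35-04:25, 06:05-09:20.
Merge the second list: 05:15-07:20, 08:20-08:55, 09:15-09:40.
01:35-04:25 meets no B interval.
06:05-09:20 ∩ B → 06:05-07:20, 08:20-08:55, 09:15-09:20.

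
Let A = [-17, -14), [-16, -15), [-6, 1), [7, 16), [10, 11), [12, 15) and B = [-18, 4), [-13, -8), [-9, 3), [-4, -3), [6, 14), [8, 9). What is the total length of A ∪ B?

32

A, merged: [-17, -14), [-6, 1), [7, 16).
B, merged: [-18, 4), [6, 14).
A ∪ B = [-18, 4), [6, 16).
Total: 22 + 10 = 32.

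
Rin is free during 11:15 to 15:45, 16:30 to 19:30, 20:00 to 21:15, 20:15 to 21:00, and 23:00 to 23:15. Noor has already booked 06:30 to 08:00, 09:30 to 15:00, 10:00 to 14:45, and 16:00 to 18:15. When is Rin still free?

15:00-15:45, 18:15-19:30, 20:00-21:15, 23:00-23:15

Merge the first list: 11:15-15:45, 16:30-19:30, 20:00-21:15, 23:00-23:15.
Merge the second list: 06:30-08:00, 09:30-15:00, 16:00-18:15.
11:15-15:45 \ B = 15:00-15:45.
16:30-19:30 \ B = 18:15-19:30.
20:00-21:15: nothing removed.
23:00-23:15: nothing removed.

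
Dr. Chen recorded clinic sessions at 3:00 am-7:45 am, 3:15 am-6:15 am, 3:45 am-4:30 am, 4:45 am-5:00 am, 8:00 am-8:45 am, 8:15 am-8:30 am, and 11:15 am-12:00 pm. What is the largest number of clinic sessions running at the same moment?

Walk the sorted start/end points keeping a running depth.
The depth first hits 3 at 3:45 am.

3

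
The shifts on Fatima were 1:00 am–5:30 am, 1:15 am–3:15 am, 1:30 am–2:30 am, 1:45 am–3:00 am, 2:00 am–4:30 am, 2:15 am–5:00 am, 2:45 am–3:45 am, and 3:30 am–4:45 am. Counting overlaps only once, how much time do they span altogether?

Merged: 1:00 am-5:30 am.
Length: 4 h 30 min.

4 h 30 min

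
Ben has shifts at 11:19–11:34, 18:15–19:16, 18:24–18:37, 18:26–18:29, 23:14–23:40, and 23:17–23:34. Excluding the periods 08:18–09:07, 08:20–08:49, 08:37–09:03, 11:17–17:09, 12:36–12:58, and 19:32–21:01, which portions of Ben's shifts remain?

18:15–19:16, 23:14–23:40

A, merged: 11:19–11:34, 18:15–19:16, 23:14–23:40.
B, merged: 08:18–09:07, 11:17–17:09, 19:32–21:01.
11:19–11:34: entirely removed.
18:15–19:16: nothing removed.
23:14–23:40: nothing removed.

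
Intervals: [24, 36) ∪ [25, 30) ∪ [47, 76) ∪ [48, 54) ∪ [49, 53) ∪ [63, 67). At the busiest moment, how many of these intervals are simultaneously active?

Walk the sorted start/end points keeping a running depth.
The depth first hits 3 at 49.

3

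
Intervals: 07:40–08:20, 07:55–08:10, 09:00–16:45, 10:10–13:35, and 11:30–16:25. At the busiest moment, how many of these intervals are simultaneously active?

Sweep endpoints in order; track running count of active intervals.
Peak of 3 reached at 11:30.

3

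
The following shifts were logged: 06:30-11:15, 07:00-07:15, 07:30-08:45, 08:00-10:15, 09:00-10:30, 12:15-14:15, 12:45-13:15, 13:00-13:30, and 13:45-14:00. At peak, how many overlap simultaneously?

Walk the sorted start/end points keeping a running depth.
The depth first hits 3 at 08:00.

3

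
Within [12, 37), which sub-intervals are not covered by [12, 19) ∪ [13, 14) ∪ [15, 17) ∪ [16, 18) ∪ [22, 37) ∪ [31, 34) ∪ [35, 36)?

[19, 22)

The merged coverage is [12, 19), [22, 37).
Gaps within [12, 37): [19, 22).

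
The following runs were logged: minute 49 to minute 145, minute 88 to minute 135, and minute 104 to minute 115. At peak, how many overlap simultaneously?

3

At minute 104, 3 of the intervals are simultaneously active.
No point has more.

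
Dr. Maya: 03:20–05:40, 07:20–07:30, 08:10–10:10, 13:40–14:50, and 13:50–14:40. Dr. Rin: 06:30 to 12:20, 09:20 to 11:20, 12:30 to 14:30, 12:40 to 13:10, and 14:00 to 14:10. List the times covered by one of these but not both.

A, merged: 03:20–05:40, 07:20–07:30, 08:10–10:10, 13:40–14:50.
B, merged: 06:30–12:20, 12:30–14:30.
A but not B: 03:20–05:40, 14:30–14:50.
B but not A: 06:30–07:20, 07:30–08:10, 10:10–12:20, 12:30–13:40.
Combining gives A △ B.

03:20–05:40, 06:30–07:20, 07:30–08:10, 10:10–12:20, 12:30–13:40, 14:30–14:50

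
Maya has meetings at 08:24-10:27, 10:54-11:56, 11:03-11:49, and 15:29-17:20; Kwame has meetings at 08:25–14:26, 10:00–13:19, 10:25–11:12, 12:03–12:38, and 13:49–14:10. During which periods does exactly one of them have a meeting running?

08:24–08:25, 10:27–10:54, 11:56–14:26, 15:29–17:20

A, merged: 08:24–10:27, 10:54–11:56, 15:29–17:20.
B, merged: 08:25–14:26.
A but not B: 08:24–08:25, 15:29–17:20.
B but not A: 10:27–10:54, 11:56–14:26.
Combining gives A △ B.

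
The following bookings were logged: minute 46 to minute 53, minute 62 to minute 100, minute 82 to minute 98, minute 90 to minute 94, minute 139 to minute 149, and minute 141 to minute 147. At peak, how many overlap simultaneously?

Walk the sorted start/end points keeping a running depth.
The depth first hits 3 at minute 90.

3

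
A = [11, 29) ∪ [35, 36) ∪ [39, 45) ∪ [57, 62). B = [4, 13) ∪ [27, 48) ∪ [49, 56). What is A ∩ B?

[11, 29) ∩ B → [11, 13), [27, 29).
[35, 36) ∩ B → [35, 36).
[39, 45) ∩ B → [39, 45).
[57, 62) meets no B interval.

[11, 13) ∪ [27, 29) ∪ [35, 36) ∪ [39, 45)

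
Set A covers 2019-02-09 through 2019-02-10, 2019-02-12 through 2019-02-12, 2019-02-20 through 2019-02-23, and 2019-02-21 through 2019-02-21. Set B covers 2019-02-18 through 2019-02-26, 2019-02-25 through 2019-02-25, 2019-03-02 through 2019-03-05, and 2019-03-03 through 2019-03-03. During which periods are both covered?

First set merges to 2019-02-09 through 2019-02-10, 2019-02-12 through 2019-02-12, 2019-02-20 through 2019-02-23.
Second set merges to 2019-02-18 through 2019-02-26, 2019-03-02 through 2019-03-05.
2019-02-09 through 2019-02-10 meets no B interval.
2019-02-12 through 2019-02-12 meets no B interval.
2019-02-20 through 2019-02-23 ∩ B → 2019-02-20 through 2019-02-23.

2019-02-20 through 2019-02-23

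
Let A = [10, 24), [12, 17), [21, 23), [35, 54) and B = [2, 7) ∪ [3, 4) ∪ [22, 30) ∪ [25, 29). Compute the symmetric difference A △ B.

[2, 7) ∪ [10, 22) ∪ [24, 30) ∪ [35, 54)

Merge the first list: [10, 24), [35, 54).
Merge the second list: [2, 7), [22, 30).
A \ B = [10, 22), [35, 54).
B \ A = [2, 7), [24, 30).
Union of the two gives the symmetric difference.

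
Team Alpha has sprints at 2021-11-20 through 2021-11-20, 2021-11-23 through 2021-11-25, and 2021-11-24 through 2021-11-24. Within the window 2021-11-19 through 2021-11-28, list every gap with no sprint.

2021-11-19 through 2021-11-19, 2021-11-21 through 2021-11-22, 2021-11-26 through 2021-11-28

Covered (merged): 2021-11-20 through 2021-11-20, 2021-11-23 through 2021-11-25.
Uncovered inside 2021-11-19 through 2021-11-28: 2021-11-19 through 2021-11-19, 2021-11-21 through 2021-11-22, 2021-11-26 through 2021-11-28.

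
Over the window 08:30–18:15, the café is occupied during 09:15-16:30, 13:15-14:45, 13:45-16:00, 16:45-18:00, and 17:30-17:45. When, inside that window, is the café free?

The merged coverage is 09:15–16:30, 16:45–18:00.
Uncovered inside 08:30–18:15: 08:30–09:15, 16:30–16:45, 18:00–18:15.

08:30–09:15, 16:30–16:45, 18:00–18:15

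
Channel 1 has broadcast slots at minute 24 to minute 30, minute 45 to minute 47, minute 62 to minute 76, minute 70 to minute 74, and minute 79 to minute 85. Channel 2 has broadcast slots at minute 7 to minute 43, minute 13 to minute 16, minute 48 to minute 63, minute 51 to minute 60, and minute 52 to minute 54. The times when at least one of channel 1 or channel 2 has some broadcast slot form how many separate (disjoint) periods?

4

First set merges to minute 24 to minute 30, minute 45 to minute 47, minute 62 to minute 76, minute 79 to minute 85.
Second set merges to minute 7 to minute 43, minute 48 to minute 63.
A ∪ B = minute 7 to minute 43, minute 45 to minute 47, minute 48 to minute 76, minute 79 to minute 85.
That is 4 disjoint pieces.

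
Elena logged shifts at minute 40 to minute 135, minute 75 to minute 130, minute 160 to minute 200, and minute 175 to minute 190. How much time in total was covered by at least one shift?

Merged: minute 40 to minute 135, minute 160 to minute 200.
Lengths: 95 minutes + 40 minutes = 135 minutes.

135 minutes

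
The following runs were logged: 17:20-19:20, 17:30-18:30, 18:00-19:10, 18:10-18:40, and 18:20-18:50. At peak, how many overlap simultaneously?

Sweep endpoints in order; track running count of active intervals.
Peak of 5 reached at 18:20.

5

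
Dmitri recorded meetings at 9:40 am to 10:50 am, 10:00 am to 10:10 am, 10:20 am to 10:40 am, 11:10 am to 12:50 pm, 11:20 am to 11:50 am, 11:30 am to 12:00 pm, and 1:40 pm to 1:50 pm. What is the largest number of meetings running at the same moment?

3

At 11:30 am, 3 of the intervals are simultaneously active.
No point has more.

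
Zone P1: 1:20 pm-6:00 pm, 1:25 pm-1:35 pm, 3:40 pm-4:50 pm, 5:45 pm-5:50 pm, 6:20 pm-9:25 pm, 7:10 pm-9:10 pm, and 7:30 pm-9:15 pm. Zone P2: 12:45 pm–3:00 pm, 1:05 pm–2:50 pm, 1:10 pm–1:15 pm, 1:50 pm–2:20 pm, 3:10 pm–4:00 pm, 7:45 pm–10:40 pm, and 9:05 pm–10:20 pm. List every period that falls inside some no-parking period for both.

A, merged: 1:20 pm-6:00 pm, 6:20 pm-9:25 pm.
B, merged: 12:45 pm-3:00 pm, 3:10 pm-4:00 pm, 7:45 pm-10:40 pm.
1:20 pm-6:00 pm meets the second set on 1:20 pm-3:00 pm, 3:10 pm-4:00 pm.
6:20 pm-9:25 pm meets the second set on 7:45 pm-9:25 pm.

1:20 pm-3:00 pm, 3:10 pm-4:00 pm, 7:45 pm-9:25 pm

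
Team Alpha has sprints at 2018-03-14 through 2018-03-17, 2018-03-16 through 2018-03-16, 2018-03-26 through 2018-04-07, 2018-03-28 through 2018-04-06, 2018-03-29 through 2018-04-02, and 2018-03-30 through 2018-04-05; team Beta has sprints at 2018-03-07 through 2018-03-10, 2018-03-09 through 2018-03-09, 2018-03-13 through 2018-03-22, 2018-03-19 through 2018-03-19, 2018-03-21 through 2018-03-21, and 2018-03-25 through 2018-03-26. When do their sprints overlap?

2018-03-14 through 2018-03-17, 2018-03-26 through 2018-03-26

A, merged: 2018-03-14 through 2018-03-17, 2018-03-26 through 2018-04-07.
B, merged: 2018-03-07 through 2018-03-10, 2018-03-13 through 2018-03-22, 2018-03-25 through 2018-03-26.
2018-03-14 through 2018-03-17 overlaps B on 2018-03-14 through 2018-03-17.
2018-03-26 through 2018-04-07 overlaps B on 2018-03-26 through 2018-03-26.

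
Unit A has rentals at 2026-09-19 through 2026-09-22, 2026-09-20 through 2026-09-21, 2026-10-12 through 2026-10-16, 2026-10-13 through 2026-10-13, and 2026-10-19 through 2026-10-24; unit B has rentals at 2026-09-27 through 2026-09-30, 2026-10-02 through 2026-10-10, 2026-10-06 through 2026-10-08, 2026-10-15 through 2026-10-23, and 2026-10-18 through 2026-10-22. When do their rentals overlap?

A, merged: 2026-09-19 through 2026-09-22, 2026-10-12 through 2026-10-16, 2026-10-19 through 2026-10-24.
B, merged: 2026-09-27 through 2026-09-30, 2026-10-02 through 2026-10-10, 2026-10-15 through 2026-10-23.
2026-09-19 through 2026-09-22 meets no B interval.
2026-10-12 through 2026-10-16 ∩ B → 2026-10-15 through 2026-10-16.
2026-10-19 through 2026-10-24 ∩ B → 2026-10-19 through 2026-10-23.

2026-10-15 through 2026-10-16, 2026-10-19 through 2026-10-23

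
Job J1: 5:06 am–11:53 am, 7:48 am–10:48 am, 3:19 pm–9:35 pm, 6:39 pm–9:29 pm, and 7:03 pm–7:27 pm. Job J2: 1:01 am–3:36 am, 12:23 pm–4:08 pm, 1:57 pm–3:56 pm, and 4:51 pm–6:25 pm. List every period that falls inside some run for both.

A, merged: 5:06 am–11:53 am, 3:19 pm–9:35 pm.
B, merged: 1:01 am–3:36 am, 12:23 pm–4:08 pm, 4:51 pm–6:25 pm.
5:06 am–11:53 am meets no B interval.
3:19 pm–9:35 pm ∩ B → 3:19 pm–4:08 pm, 4:51 pm–6:25 pm.

3:19 pm–4:08 pm, 4:51 pm–6:25 pm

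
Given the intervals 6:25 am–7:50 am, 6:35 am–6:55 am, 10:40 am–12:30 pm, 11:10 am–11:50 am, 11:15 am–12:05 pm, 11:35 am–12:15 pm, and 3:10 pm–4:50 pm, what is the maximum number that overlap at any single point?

Walk the sorted start/end points keeping a running depth.
The depth first hits 4 at 11:35 am.

4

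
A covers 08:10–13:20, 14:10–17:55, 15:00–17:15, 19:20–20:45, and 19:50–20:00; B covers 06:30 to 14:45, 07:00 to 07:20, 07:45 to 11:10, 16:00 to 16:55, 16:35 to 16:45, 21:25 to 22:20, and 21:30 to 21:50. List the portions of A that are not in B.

Merge the first list: 08:10–13:20, 14:10–17:55, 19:20–20:45.
Merge the second list: 06:30–14:45, 16:00–16:55, 21:25–22:20.
08:10–13:20: fully covered by B → removed.
14:10–17:55 minus B → 14:45–16:00, 16:55–17:55.
19:20–20:45: no B overlap → unchanged.

14:45–16:00, 16:55–17:55, 19:20–20:45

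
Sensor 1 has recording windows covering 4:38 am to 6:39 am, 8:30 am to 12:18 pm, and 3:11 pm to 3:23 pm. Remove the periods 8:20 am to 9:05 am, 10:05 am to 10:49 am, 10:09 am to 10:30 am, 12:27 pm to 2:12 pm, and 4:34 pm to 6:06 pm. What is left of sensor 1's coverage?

4:38 am-6:39 am, 9:05 am-10:05 am, 10:49 am-12:18 pm, 3:11 pm-3:23 pm

Merge the second list: 8:20 am-9:05 am, 10:05 am-10:49 am, 12:27 pm-2:12 pm, 4:34 pm-6:06 pm.
4:38 am-6:39 am: no B overlap → unchanged.
8:30 am-12:18 pm minus B → 9:05 am-10:05 am, 10:49 am-12:18 pm.
3:11 pm-3:23 pm: no B overlap → unchanged.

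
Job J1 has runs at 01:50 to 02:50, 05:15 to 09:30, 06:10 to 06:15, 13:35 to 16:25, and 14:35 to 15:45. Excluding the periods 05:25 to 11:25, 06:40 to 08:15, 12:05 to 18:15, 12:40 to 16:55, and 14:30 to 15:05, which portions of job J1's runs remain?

A, merged: 01:50-02:50, 05:15-09:30, 13:35-16:25.
B, merged: 05:25-11:25, 12:05-18:15.
01:50-02:50 is untouched.
05:15-09:30 with B removed leaves 05:15-05:25.
13:35-16:25 lies entirely inside B → drops out.

01:50-02:50, 05:15-05:25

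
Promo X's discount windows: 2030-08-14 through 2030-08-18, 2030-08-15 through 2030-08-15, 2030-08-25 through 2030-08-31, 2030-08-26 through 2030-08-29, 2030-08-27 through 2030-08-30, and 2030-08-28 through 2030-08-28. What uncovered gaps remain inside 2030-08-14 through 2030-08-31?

The merged coverage is 2030-08-14 through 2030-08-18, 2030-08-25 through 2030-08-31.
Gaps within 2030-08-14 through 2030-08-31: 2030-08-19 through 2030-08-24.

2030-08-19 through 2030-08-24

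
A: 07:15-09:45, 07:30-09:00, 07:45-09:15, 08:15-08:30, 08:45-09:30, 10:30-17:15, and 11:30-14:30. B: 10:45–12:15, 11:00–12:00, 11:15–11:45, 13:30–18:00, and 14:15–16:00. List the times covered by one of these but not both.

Merge the first list: 07:15–09:45, 10:30–17:15.
Merge the second list: 10:45–12:15, 13:30–18:00.
A \ B = 07:15–09:45, 10:30–10:45, 12:15–13:30.
B \ A = 17:15–18:00.
Union of the two gives the symmetric difference.

07:15–09:45, 10:30–10:45, 12:15–13:30, 17:15–18:00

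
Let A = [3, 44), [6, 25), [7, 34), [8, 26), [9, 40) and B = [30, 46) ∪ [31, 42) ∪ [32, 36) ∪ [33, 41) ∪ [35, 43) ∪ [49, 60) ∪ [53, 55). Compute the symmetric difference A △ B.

[3, 30) ∪ [44, 46) ∪ [49, 60)

First set merges to [3, 44).
Second set merges to [30, 46), [49, 60).
A but not B: [3, 30).
B but not A: [44, 46), [49, 60).
Combining gives A △ B.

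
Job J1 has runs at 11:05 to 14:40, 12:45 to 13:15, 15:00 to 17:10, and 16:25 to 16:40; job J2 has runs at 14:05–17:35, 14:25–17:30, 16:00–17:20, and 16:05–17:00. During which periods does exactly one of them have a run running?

Merge the first list: 11:05–14:40, 15:00–17:10.
Merge the second list: 14:05–17:35.
Only in the first: 11:05–14:05.
Only in the second: 14:40–15:00, 17:10–17:35.
Together these are the periods covered by exactly one.

11:05–14:05, 14:40–15:00, 17:10–17:35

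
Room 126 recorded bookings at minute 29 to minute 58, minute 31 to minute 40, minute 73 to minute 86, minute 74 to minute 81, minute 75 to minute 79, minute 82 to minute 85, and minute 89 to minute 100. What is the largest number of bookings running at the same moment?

3

Walk the sorted start/end points keeping a running depth.
The depth first hits 3 at minute 75.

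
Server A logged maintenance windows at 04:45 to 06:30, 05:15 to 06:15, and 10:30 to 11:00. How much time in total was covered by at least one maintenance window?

2 h 15 min

Merged: 04:45-06:30, 10:30-11:00.
Lengths: 1 h 45 min + 30 min = 2 h 15 min.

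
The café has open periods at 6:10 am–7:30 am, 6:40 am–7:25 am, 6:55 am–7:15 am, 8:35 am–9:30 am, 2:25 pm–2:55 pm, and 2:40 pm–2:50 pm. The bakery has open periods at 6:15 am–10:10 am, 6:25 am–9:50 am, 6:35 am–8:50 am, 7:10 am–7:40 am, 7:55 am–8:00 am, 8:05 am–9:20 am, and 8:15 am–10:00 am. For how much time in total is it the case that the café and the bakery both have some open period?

First set merges to 6:10 am–7:30 am, 8:35 am–9:30 am, 2:25 pm–2:55 pm.
Second set merges to 6:15 am–10:10 am.
A ∩ B = 6:15 am–7:30 am, 8:35 am–9:30 am.
Total: 1 h 15 min + 55 min = 2 h 10 min.

2 h 10 min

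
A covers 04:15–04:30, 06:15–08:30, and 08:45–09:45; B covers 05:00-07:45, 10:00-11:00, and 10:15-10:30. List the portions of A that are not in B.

04:15–04:30, 07:45–08:30, 08:45–09:45

Second set merges to 05:00–07:45, 10:00–11:00.
04:15–04:30: nothing removed.
06:15–08:30 \ B = 07:45–08:30.
08:45–09:45: nothing removed.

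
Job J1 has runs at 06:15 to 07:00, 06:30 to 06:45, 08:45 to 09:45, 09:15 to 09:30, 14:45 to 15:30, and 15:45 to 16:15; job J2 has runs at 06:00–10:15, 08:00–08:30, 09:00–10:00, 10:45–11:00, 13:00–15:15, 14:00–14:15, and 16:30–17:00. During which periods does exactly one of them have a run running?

06:00–06:15, 07:00–08:45, 09:45–10:15, 10:45–11:00, 13:00–14:45, 15:15–15:30, 15:45–16:15, 16:30–17:00

Merge the first list: 06:15–07:00, 08:45–09:45, 14:45–15:30, 15:45–16:15.
Merge the second list: 06:00–10:15, 10:45–11:00, 13:00–15:15, 16:30–17:00.
Only in the first: 15:15–15:30, 15:45–16:15.
Only in the second: 06:00–06:15, 07:00–08:45, 09:45–10:15, 10:45–11:00, 13:00–14:45, 16:30–17:00.
Together these are the periods covered by exactly one.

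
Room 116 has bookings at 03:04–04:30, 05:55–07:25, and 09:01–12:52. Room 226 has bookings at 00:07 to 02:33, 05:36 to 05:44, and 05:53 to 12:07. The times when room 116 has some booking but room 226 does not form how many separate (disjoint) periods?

2

A \ B = 03:04–04:30, 12:07–12:52.
That is 2 disjoint pieces.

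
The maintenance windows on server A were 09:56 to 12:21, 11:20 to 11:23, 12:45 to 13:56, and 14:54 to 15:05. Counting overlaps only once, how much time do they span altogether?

Merged: 09:56-12:21, 12:45-13:56, 14:54-15:05.
Lengths: 2 h 25 min + 1 h 11 min + 11 min = 3 h 47 min.

3 h 47 min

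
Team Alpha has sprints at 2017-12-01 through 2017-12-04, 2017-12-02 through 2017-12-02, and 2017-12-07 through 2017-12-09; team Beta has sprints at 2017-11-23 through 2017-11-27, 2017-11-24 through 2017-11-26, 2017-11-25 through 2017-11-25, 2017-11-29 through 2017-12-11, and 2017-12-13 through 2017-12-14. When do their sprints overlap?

A, merged: 2017-12-01 through 2017-12-04, 2017-12-07 through 2017-12-09.
B, merged: 2017-11-23 through 2017-11-27, 2017-11-29 through 2017-12-11, 2017-12-13 through 2017-12-14.
2017-12-01 through 2017-12-04 ∩ B → 2017-12-01 through 2017-12-04.
2017-12-07 through 2017-12-09 ∩ B → 2017-12-07 through 2017-12-09.

2017-12-01 through 2017-12-04, 2017-12-07 through 2017-12-09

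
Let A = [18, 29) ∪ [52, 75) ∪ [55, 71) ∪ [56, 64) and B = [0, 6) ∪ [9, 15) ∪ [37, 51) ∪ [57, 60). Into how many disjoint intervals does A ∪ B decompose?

5

A, merged: [18, 29), [52, 75).
A ∪ B = [0, 6), [9, 15), [18, 29), [37, 51), [52, 75).
That is 5 disjoint pieces.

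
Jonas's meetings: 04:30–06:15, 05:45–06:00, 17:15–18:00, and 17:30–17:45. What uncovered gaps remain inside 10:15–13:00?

Covered (merged): 04:30-06:15, 17:15-18:00.
Complement within 10:15-13:00: 10:15-13:00.

10:15-13:00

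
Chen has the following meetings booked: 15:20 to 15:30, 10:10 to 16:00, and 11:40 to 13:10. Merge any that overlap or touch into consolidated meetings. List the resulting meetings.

10:10–16:00

Sort by start: 10:10–16:00, 11:40–13:10, 15:20–15:30.
11:40–13:10 overlaps/touches 10:10–16:00 → extend to 10:10–16:00.
15:20–15:30 overlaps/touches 10:10–16:00 → extend to 10:10–16:00.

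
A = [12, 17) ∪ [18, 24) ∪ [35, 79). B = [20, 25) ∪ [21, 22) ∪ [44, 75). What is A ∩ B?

B, merged: [20, 25), [44, 75).
[12, 17) falls entirely outside B.
[18, 24) overlaps B on [20, 24).
[35, 79) overlaps B on [44, 75).

[20, 24) ∪ [44, 75)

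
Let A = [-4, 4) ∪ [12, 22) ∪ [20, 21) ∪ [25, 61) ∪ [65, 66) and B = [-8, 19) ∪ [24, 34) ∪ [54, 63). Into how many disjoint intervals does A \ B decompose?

A, merged: [-4, 4), [12, 22), [25, 61), [65, 66).
A \ B = [19, 22), [34, 54), [65, 66).
That is 3 disjoint pieces.

3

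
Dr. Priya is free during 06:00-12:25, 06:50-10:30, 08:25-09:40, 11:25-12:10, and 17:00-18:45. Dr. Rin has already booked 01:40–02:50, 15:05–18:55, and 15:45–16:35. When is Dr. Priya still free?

06:00–12:25

A, merged: 06:00–12:25, 17:00–18:45.
B, merged: 01:40–02:50, 15:05–18:55.
06:00–12:25: nothing removed.
17:00–18:45: entirely removed.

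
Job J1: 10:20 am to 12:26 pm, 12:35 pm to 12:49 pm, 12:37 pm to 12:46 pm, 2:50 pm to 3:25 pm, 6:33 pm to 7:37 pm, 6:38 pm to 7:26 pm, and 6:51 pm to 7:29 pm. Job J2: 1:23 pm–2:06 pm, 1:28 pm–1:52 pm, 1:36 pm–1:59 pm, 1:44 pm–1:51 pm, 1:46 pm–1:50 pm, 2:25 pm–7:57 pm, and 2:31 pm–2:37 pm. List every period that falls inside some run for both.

2:50 pm-3:25 pm, 6:33 pm-7:37 pm

A, merged: 10:20 am-12:26 pm, 12:35 pm-12:49 pm, 2:50 pm-3:25 pm, 6:33 pm-7:37 pm.
B, merged: 1:23 pm-2:06 pm, 2:25 pm-7:57 pm.
10:20 am-12:26 pm falls entirely outside B.
12:35 pm-12:49 pm falls entirely outside B.
2:50 pm-3:25 pm overlaps B on 2:50 pm-3:25 pm.
6:33 pm-7:37 pm overlaps B on 6:33 pm-7:37 pm.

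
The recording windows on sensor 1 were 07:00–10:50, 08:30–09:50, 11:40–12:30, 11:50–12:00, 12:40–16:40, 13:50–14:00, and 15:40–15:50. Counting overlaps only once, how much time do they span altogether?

Merged: 07:00-10:50, 11:40-12:30, 12:40-16:40.
Lengths: 3 h 50 min + 50 min + 4 h = 8 h 40 min.

8 h 40 min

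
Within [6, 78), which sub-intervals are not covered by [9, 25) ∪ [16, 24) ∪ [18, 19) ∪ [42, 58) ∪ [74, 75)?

The merged coverage is [9, 25), [42, 58), [74, 75).
Gaps within [6, 78): [6, 9), [25, 42), [58, 74), [75, 78).

[6, 9) ∪ [25, 42) ∪ [58, 74) ∪ [75, 78)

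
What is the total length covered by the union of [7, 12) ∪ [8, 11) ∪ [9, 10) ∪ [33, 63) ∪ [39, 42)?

Merged: [7, 12), [33, 63).
Lengths: 5 + 30 = 35.

35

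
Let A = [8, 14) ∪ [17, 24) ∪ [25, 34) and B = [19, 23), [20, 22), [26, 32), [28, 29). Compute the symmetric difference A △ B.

[8, 14) ∪ [17, 19) ∪ [23, 24) ∪ [25, 26) ∪ [32, 34)

B, merged: [19, 23), [26, 32).
A \ B = [8, 14), [17, 19), [23, 24), [25, 26), [32, 34).
B \ A = none.
Union of the two gives the symmetric difference.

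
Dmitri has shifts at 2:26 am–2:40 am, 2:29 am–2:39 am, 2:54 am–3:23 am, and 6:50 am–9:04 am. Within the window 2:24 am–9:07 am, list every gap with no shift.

After merging, the occupied span is 2:26 am–2:40 am, 2:54 am–3:23 am, 6:50 am–9:04 am.
Complement within 2:24 am–9:07 am: 2:24 am–2:26 am, 2:40 am–2:54 am, 3:23 am–6:50 am, 9:04 am–9:07 am.

2:24 am–2:26 am, 2:40 am–2:54 am, 3:23 am–6:50 am, 9:04 am–9:07 am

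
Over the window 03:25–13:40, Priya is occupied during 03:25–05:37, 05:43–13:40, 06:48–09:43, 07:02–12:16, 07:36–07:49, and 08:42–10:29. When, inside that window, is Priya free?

05:37–05:43

After merging, the occupied span is 03:25–05:37, 05:43–13:40.
Gaps within 03:25–13:40: 05:37–05:43.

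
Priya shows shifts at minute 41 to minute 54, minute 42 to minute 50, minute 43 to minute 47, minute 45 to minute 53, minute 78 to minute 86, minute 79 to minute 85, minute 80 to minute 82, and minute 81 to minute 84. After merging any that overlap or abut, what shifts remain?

minute 41 to minute 54, minute 78 to minute 86

minute 42 to minute 50 overlaps/touches minute 41 to minute 54 → extend to minute 41 to minute 54.
minute 43 to minute 47 overlaps/touches minute 41 to minute 54 → extend to minute 41 to minute 54.
minute 45 to minute 53 overlaps/touches minute 41 to minute 54 → extend to minute 41 to minute 54.
minute 78 to minute 86 is disjoint → start new block.
minute 79 to minute 85 overlaps/touches minute 78 to minute 86 → extend to minute 78 to minute 86.
minute 80 to minute 82 overlaps/touches minute 78 to minute 86 → extend to minute 78 to minute 86.
minute 81 to minute 84 overlaps/touches minute 78 to minute 86 → extend to minute 78 to minute 86.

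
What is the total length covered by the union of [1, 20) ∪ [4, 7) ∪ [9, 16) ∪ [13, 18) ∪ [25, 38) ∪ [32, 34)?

32

Merged: [1, 20), [25, 38).
Lengths: 19 + 13 = 32.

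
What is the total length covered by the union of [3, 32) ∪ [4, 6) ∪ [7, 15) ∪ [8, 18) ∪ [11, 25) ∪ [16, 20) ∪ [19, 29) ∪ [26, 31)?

Merged: [3, 32).
Length: 29.

29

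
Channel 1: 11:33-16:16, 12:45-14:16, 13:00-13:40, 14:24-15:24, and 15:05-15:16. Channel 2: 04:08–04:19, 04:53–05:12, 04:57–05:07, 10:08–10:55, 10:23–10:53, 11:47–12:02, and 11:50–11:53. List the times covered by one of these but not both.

04:08–04:19, 04:53–05:12, 10:08–10:55, 11:33–11:47, 12:02–16:16

Merge the first list: 11:33–16:16.
Merge the second list: 04:08–04:19, 04:53–05:12, 10:08–10:55, 11:47–12:02.
A \ B = 11:33–11:47, 12:02–16:16.
B \ A = 04:08–04:19, 04:53–05:12, 10:08–10:55.
Union of the two gives the symmetric difference.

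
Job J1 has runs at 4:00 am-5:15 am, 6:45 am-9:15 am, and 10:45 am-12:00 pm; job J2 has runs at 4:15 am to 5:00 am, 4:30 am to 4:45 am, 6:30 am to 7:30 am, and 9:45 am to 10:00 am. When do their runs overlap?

Merge the second list: 4:15 am–5:00 am, 6:30 am–7:30 am, 9:45 am–10:00 am.
4:00 am–5:15 am ∩ B → 4:15 am–5:00 am.
6:45 am–9:15 am ∩ B → 6:45 am–7:30 am.
10:45 am–12:00 pm meets no B interval.

4:15 am–5:00 am, 6:45 am–7:30 am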